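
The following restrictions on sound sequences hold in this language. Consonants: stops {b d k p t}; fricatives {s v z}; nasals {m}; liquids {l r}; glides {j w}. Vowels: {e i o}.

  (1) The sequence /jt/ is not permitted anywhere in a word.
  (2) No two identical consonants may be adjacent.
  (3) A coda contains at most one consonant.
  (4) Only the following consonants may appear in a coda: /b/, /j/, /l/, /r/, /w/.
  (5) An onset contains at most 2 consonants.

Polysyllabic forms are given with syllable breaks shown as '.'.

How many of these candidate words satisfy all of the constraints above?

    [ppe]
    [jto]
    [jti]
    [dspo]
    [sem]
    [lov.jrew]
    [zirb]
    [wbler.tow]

0

[ppe] — violates constraint 2: adjacent identical consonants /pp/ → not permitted
[jto] — violates constraint 1: contains banned sequence /jt/ → not permitted
[jti] — violates constraint 1: contains banned sequence /jt/ → not permitted
[dspo] — violates constraint 5: syllable 1 onset /dsp/ has 3 consonants (> 2) → not permitted
[sem] — violates constraint 4: syllable 1 coda contains /m/, which is not a licensed coda consonant → not permitted
[lov.jrew] — violates constraint 4: syllable 1 coda contains /v/, which is not a licensed coda consonant → not permitted
[zirb] — violates constraint 3: syllable 1 coda /rb/ has 2 consonants (> 1) → not permitted
[wbler.tow] — violates constraint 5: syllable 1 onset /wbl/ has 3 consonants (> 2) → not permitted
No form is permitted → 0.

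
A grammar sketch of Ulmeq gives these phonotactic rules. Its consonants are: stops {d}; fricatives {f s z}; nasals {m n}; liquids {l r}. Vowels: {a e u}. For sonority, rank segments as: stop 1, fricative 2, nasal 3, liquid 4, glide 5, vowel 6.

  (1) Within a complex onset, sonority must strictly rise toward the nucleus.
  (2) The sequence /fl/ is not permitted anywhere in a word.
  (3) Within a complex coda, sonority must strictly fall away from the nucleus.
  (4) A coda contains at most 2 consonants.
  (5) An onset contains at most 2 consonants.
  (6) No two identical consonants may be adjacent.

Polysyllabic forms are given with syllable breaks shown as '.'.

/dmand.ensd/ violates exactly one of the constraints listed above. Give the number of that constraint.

/dmand.ensd/: syllable 2 coda /nsd/ has 3 consonants (> 2).
This is a violation of constraint 4: "A coda contains at most 2 consonants."
The remaining constraints (1, 2, 3, 5, 6) are satisfied.

4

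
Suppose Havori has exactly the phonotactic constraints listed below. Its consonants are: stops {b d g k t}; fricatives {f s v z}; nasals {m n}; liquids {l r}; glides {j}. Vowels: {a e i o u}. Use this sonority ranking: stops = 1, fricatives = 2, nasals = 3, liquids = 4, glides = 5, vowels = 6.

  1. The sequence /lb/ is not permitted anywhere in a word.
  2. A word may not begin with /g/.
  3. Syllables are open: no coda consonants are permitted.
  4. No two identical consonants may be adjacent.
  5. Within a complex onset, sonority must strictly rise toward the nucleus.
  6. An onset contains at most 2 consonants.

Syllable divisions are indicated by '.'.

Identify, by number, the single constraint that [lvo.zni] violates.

5

[lvo.zni]: syllable 1 onset /lv/: /l/ (liquid, 4) → /v/ (fricative, 2) does not rise.
This is a violation of constraint 5: "Within a complex onset, sonority must strictly rise toward the nucleus."
The remaining constraints (1, 2, 3, 4, 6) are satisfied.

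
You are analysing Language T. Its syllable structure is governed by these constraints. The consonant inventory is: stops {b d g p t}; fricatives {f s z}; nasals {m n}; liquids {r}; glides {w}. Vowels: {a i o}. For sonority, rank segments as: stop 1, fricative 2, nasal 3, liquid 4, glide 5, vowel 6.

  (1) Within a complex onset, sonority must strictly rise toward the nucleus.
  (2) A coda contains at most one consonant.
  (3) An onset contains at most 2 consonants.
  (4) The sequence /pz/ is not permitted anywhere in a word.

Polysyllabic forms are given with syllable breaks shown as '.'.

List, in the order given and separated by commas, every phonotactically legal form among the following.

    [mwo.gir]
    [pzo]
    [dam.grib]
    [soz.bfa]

[mwo.gir], [dam.grib], [soz.bfa]

[mwo.gir] — σ1 onset /mw/ (3→5 rises), coda /∅/ ok; σ2 onset /g/, coda /r/ ok → phonotactically legal
[pzo] — violates constraint 4: contains banned sequence /pz/ → phonotactically illegal
[dam.grib] — σ1 onset /d/, coda /m/ ok; σ2 onset /gr/ (1→4 rises), coda /b/ ok → phonotactically legal
[soz.bfa] — σ1 onset /s/, coda /z/ ok; σ2 onset /bf/ (1→2 rises), coda /∅/ ok → phonotactically legal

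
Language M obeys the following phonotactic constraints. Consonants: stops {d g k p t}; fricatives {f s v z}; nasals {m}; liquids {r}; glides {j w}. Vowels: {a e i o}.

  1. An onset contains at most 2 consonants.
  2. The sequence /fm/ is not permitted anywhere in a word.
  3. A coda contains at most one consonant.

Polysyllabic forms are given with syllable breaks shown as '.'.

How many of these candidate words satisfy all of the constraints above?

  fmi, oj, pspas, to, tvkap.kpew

fmi — violates constraint 2: contains banned sequence /fm/ → phonotactically illegal
oj — σ1 onset /∅/, coda /j/ ok → phonotactically legal
pspas — violates constraint 1: syllable 1 onset /psp/ has 3 consonants (> 2) → phonotactically illegal
to — σ1 onset /t/, coda /∅/ ok → phonotactically legal
tvkap.kpew — violates constraint 1: syllable 1 onset /tvk/ has 3 consonants (> 2) → phonotactically illegal
Phonotactically legal: oj, to → 2.

2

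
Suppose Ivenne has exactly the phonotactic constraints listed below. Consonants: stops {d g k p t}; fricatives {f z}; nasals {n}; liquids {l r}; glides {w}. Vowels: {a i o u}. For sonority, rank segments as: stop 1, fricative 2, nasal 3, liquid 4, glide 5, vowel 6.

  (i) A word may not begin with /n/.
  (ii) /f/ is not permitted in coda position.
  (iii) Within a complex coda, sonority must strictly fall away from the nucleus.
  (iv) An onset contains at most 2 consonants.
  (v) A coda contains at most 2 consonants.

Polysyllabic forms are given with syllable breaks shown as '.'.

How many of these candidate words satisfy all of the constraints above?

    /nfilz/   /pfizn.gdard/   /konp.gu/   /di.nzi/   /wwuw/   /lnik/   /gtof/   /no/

4

/nfilz/ — violates constraint (i): word begins with /n/ → phonotactically illegal
/pfizn.gdard/ — violates constraint (iii): syllable 1 coda /zn/: /z/ (fricative, 2) → /n/ (nasal, 3) does not fall → phonotactically illegal
/konp.gu/ — σ1 onset /k/, coda /np/ (3→1 falls) ok; σ2 onset /g/, coda /∅/ ok → phonotactically legal
/di.nzi/ — σ1 onset /d/, coda /∅/ ok; σ2 onset /nz/ (2C), coda /∅/ ok → phonotactically legal
/wwuw/ — σ1 onset /ww/ (2C), coda /w/ ok → phonotactically legal
/lnik/ — σ1 onset /ln/ (2C), coda /k/ ok → phonotactically legal
/gtof/ — violates constraint (ii): syllable 1 coda contains /f/ → phonotactically illegal
/no/ — violates constraint (i): word begins with /n/ → phonotactically illegal
Phonotactically legal: /konp.gu/, /di.nzi/, /wwuw/, /lnik/ → 4.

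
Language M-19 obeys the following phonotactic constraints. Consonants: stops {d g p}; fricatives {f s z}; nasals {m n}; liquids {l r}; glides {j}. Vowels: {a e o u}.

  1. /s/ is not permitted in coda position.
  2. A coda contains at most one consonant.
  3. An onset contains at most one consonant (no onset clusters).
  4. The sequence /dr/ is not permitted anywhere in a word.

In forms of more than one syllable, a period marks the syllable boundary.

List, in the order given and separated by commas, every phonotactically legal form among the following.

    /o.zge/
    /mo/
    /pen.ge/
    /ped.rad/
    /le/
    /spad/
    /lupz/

/o.zge/ — violates constraint 3: syllable 2 onset /zg/ has 2 consonants (> 1) → phonotactically illegal
/mo/ — σ1 onset /m/, coda /∅/ ok → phonotactically legal
/pen.ge/ — σ1 onset /p/, coda /n/ ok; σ2 onset /g/, coda /∅/ ok → phonotactically legal
/ped.rad/ — violates constraint 4: contains banned sequence /dr/ → phonotactically illegal
/le/ — σ1 onset /l/, coda /∅/ ok → phonotactically legal
/spad/ — violates constraint 3: syllable 1 onset /sp/ has 2 consonants (> 1) → phonotactically illegal
/lupz/ — violates constraint 2: syllable 1 coda /pz/ has 2 consonants (> 1) → phonotactically illegal

/mo/, /pen.ge/, /le/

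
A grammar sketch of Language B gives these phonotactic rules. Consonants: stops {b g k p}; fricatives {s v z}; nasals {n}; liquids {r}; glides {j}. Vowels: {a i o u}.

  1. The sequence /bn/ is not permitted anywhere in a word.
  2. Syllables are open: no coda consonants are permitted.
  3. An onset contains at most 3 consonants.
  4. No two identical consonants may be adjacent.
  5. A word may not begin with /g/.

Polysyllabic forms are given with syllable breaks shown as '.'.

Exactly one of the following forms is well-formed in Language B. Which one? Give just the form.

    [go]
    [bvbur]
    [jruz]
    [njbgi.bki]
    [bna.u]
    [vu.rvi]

[vu.rvi]

[go] — violates constraint 5: word begins with /g/ → ill-formed
[bvbur] — violates constraint 2: syllable 1 coda /r/ has 1 consonant (> 0) → ill-formed
[jruz] — violates constraint 2: syllable 1 coda /z/ has 1 consonant (> 0) → ill-formed
[njbgi.bki] — violates constraint 3: syllable 1 onset /njbg/ has 4 consonants (> 3) → ill-formed
[bna.u] — violates constraint 1: contains banned sequence /bn/ → ill-formed
[vu.rvi] — σ1 onset /v/, coda /∅/ ok; σ2 onset /rv/ (2C), coda /∅/ ok → well-formed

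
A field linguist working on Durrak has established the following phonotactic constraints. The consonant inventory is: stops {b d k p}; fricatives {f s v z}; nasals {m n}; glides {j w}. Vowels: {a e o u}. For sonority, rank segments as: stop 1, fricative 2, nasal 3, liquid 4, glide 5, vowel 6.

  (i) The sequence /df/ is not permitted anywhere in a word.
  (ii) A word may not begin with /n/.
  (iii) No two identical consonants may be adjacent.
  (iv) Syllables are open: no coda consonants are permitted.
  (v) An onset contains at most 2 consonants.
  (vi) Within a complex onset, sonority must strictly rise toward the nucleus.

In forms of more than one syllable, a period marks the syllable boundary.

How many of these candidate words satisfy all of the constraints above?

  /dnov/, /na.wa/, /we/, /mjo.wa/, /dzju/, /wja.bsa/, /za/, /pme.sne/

4

/dnov/ — violates constraint (iv): syllable 1 coda /v/ has 1 consonant (> 0) → not permitted
/na.wa/ — violates constraint (ii): word begins with /n/ → not permitted
/we/ — σ1 onset /w/, coda /∅/ ok → permitted
/mjo.wa/ — σ1 onset /mj/ (3→5 rises), coda /∅/ ok; σ2 onset /w/, coda /∅/ ok → permitted
/dzju/ — violates constraint (v): syllable 1 onset /dzj/ has 3 consonants (> 2) → not permitted
/wja.bsa/ — violates constraint (vi): syllable 1 onset /wj/: /w/ (glide, 5) → /j/ (glide, 5) does not rise → not permitted
/za/ — σ1 onset /z/, coda /∅/ ok → permitted
/pme.sne/ — σ1 onset /pm/ (1→3 rises), coda /∅/ ok; σ2 onset /sn/ (2→3 rises), coda /∅/ ok → permitted
Permitted: /we/, /mjo.wa/, /za/, /pme.sne/ → 4.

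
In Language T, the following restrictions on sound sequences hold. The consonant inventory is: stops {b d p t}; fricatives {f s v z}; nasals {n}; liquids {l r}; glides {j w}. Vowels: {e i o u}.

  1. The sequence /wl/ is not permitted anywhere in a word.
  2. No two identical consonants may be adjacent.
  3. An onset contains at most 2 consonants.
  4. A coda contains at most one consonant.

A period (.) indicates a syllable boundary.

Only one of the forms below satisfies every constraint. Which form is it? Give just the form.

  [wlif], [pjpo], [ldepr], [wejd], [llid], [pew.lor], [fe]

[wlif] — violates constraint 1: contains banned sequence /wl/ → not permitted
[pjpo] — violates constraint 3: syllable 1 onset /pjp/ has 3 consonants (> 2) → not permitted
[ldepr] — violates constraint 4: syllable 1 coda /pr/ has 2 consonants (> 1) → not permitted
[wejd] — violates constraint 4: syllable 1 coda /jd/ has 2 consonants (> 1) → not permitted
[llid] — violates constraint 2: adjacent identical consonants /ll/ → not permitted
[pew.lor] — violates constraint 1: contains banned sequence /wl/ → not permitted
[fe] — σ1 onset /f/, coda /∅/ ok → permitted

[fe]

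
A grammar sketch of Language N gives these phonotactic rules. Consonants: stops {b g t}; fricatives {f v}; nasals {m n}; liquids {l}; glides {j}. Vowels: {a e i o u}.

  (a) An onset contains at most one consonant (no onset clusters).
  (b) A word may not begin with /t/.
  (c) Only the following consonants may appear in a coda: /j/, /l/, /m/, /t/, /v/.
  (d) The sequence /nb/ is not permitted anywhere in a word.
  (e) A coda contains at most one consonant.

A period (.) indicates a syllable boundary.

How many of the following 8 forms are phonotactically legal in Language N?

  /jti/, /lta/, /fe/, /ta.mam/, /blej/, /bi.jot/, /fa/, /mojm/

/jti/ — violates constraint (a): syllable 1 onset /jt/ has 2 consonants (> 1) → phonotactically illegal
/lta/ — violates constraint (a): syllable 1 onset /lt/ has 2 consonants (> 1) → phonotactically illegal
/fe/ — σ1 onset /f/, coda /∅/ ok → phonotactically legal
/ta.mam/ — violates constraint (b): word begins with /t/ → phonotactically illegal
/blej/ — violates constraint (a): syllable 1 onset /bl/ has 2 consonants (> 1) → phonotactically illegal
/bi.jot/ — σ1 onset /b/, coda /∅/ ok; σ2 onset /j/, coda /t/ ok → phonotactically legal
/fa/ — σ1 onset /f/, coda /∅/ ok → phonotactically legal
/mojm/ — violates constraint (e): syllable 1 coda /jm/ has 2 consonants (> 1) → phonotactically illegal
Phonotactically legal: /fe/, /bi.jot/, /fa/ → 3.

3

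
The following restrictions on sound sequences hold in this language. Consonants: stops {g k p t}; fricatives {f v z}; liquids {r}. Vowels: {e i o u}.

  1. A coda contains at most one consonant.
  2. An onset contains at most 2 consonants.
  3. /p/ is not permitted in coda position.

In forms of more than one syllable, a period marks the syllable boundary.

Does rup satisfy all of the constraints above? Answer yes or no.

no

rup — violates constraint 3: syllable 1 coda contains /p/ → phonotactically illegal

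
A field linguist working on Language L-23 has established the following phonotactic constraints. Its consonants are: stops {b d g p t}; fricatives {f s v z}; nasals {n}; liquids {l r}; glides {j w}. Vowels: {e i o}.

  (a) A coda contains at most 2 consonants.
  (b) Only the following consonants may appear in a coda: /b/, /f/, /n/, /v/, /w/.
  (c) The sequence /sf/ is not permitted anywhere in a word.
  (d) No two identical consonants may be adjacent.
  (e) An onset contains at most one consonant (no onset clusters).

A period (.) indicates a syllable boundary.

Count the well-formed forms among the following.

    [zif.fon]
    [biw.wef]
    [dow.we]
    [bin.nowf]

[zif.fon] — violates constraint (d): adjacent identical consonants /ff/ → ill-formed
[biw.wef] — violates constraint (d): adjacent identical consonants /ww/ → ill-formed
[dow.we] — violates constraint (d): adjacent identical consonants /ww/ → ill-formed
[bin.nowf] — violates constraint (d): adjacent identical consonants /nn/ → ill-formed
No form is well-formed → 0.

0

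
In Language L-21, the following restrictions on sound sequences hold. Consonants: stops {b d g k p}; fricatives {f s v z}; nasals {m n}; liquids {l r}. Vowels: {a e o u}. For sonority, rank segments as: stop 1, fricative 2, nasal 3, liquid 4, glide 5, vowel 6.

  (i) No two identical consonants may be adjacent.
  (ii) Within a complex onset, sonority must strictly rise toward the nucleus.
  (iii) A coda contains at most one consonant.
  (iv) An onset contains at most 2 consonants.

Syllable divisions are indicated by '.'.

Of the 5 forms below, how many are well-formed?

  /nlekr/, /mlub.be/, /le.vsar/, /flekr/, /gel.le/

0

/nlekr/ — violates constraint (iii): syllable 1 coda /kr/ has 2 consonants (> 1) → ill-formed
/mlub.be/ — violates constraint (i): adjacent identical consonants /bb/ → ill-formed
/le.vsar/ — violates constraint (ii): syllable 2 onset /vs/: /v/ (fricative, 2) → /s/ (fricative, 2) does not rise → ill-formed
/flekr/ — violates constraint (iii): syllable 1 coda /kr/ has 2 consonants (> 1) → ill-formed
/gel.le/ — violates constraint (i): adjacent identical consonants /ll/ → ill-formed
No form is well-formed → 0.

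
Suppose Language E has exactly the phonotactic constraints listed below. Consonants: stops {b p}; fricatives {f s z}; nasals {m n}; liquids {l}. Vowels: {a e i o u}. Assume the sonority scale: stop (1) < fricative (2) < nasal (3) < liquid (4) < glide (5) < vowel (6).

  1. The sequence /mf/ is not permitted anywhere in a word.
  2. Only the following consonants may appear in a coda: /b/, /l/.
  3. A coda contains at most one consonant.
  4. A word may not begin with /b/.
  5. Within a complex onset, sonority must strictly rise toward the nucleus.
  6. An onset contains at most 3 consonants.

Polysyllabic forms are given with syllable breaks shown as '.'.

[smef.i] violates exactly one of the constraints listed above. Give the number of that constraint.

2

[smef.i]: syllable 1 coda contains /f/, which is not a licensed coda consonant.
This is a violation of constraint 2: "Only the following consonants may appear in a coda: /b/, /l/."
The remaining constraints (1, 3, 4, 5, 6) are satisfied.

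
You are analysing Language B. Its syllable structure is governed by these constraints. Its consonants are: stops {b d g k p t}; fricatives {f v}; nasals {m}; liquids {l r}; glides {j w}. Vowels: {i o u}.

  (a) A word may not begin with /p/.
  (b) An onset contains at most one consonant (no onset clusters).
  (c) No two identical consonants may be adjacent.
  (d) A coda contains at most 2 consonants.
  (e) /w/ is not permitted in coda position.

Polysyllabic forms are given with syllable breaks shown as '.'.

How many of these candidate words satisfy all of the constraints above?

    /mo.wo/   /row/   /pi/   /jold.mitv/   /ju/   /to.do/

/mo.wo/ — σ1 onset /m/, coda /∅/ ok; σ2 onset /w/, coda /∅/ ok → licit
/row/ — violates constraint (e): syllable 1 coda contains /w/ → illicit
/pi/ — violates constraint (a): word begins with /p/ → illicit
/jold.mitv/ — σ1 onset /j/, coda /ld/ (2C) ok; σ2 onset /m/, coda /tv/ (2C) ok → licit
/ju/ — σ1 onset /j/, coda /∅/ ok → licit
/to.do/ — σ1 onset /t/, coda /∅/ ok; σ2 onset /d/, coda /∅/ ok → licit
Licit: /mo.wo/, /jold.mitv/, /ju/, /to.do/ → 4.

4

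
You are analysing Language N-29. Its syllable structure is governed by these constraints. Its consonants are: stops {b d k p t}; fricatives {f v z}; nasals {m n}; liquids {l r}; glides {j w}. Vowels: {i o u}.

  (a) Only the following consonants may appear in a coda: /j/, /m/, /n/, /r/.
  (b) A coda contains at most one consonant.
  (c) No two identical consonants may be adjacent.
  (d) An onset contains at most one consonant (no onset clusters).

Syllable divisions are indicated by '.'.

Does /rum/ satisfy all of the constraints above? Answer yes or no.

/rum/ — σ1 onset /r/, coda /m/ ok → permitted

yes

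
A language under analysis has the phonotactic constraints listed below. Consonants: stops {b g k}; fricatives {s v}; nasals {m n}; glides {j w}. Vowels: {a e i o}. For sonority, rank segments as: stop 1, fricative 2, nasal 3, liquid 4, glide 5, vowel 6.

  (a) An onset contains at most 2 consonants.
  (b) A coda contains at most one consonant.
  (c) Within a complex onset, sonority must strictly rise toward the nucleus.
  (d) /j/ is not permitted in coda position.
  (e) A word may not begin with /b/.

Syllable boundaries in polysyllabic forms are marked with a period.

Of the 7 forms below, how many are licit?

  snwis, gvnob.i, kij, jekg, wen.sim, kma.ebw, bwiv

1

snwis — violates constraint (a): syllable 1 onset /snw/ has 3 consonants (> 2) → illicit
gvnob.i — violates constraint (a): syllable 1 onset /gvn/ has 3 consonants (> 2) → illicit
kij — violates constraint (d): syllable 1 coda contains /j/ → illicit
jekg — violates constraint (b): syllable 1 coda /kg/ has 2 consonants (> 1) → illicit
wen.sim — σ1 onset /w/, coda /n/ ok; σ2 onset /s/, coda /m/ ok → licit
kma.ebw — violates constraint (b): syllable 2 coda /bw/ has 2 consonants (> 1) → illicit
bwiv — violates constraint (e): word begins with /b/ → illicit
Licit: wen.sim → 1.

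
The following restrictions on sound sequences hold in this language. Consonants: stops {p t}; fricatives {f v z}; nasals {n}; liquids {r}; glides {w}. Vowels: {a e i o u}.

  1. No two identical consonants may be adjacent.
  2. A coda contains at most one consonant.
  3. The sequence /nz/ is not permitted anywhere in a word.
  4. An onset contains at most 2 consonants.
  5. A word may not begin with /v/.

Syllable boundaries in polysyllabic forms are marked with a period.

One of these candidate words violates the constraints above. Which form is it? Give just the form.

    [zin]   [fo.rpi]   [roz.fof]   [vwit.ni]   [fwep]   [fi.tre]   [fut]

[vwit.ni]

[zin] — σ1 onset /z/, coda /n/ ok → permitted
[fo.rpi] — σ1 onset /f/, coda /∅/ ok; σ2 onset /rp/ (2C), coda /∅/ ok → permitted
[roz.fof] — σ1 onset /r/, coda /z/ ok; σ2 onset /f/, coda /f/ ok → permitted
[vwit.ni] — violates constraint 5: word begins with /v/ → not permitted
[fwep] — σ1 onset /fw/ (2C), coda /p/ ok → permitted
[fi.tre] — σ1 onset /f/, coda /∅/ ok; σ2 onset /tr/ (2C), coda /∅/ ok → permitted
[fut] — σ1 onset /f/, coda /t/ ok → permitted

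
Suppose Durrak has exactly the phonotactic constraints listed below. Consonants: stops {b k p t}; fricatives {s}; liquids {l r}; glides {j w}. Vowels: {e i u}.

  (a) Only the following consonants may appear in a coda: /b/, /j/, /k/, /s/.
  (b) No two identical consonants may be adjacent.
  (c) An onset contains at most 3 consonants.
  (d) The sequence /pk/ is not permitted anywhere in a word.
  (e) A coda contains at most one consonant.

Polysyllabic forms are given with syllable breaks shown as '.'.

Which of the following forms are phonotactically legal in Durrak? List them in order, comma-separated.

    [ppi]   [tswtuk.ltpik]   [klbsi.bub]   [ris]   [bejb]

[ppi] — violates constraint (b): adjacent identical consonants /pp/ → phonotactically illegal
[tswtuk.ltpik] — violates constraint (c): syllable 1 onset /tswt/ has 4 consonants (> 3) → phonotactically illegal
[klbsi.bub] — violates constraint (c): syllable 1 onset /klbs/ has 4 consonants (> 3) → phonotactically illegal
[ris] — σ1 onset /r/, coda /s/ ok → phonotactically legal
[bejb] — violates constraint (e): syllable 1 coda /jb/ has 2 consonants (> 1) → phonotactically illegal

[ris]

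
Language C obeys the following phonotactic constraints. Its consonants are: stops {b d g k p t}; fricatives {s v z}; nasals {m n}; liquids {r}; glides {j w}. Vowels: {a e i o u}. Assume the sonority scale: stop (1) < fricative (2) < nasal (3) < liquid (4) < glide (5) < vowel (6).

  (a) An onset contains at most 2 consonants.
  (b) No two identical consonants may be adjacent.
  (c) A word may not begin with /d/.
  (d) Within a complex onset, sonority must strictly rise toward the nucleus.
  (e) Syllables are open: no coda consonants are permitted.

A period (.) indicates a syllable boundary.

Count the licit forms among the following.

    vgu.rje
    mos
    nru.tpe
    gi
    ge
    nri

vgu.rje — violates constraint (d): syllable 1 onset /vg/: /v/ (fricative, 2) → /g/ (stop, 1) does not rise → illicit
mos — violates constraint (e): syllable 1 coda /s/ has 1 consonant (> 0) → illicit
nru.tpe — violates constraint (d): syllable 2 onset /tp/: /t/ (stop, 1) → /p/ (stop, 1) does not rise → illicit
gi — σ1 onset /g/, coda /∅/ ok → licit
ge — σ1 onset /g/, coda /∅/ ok → licit
nri — σ1 onset /nr/ (3→4 rises), coda /∅/ ok → licit
Licit: gi, ge, nri → 3.

3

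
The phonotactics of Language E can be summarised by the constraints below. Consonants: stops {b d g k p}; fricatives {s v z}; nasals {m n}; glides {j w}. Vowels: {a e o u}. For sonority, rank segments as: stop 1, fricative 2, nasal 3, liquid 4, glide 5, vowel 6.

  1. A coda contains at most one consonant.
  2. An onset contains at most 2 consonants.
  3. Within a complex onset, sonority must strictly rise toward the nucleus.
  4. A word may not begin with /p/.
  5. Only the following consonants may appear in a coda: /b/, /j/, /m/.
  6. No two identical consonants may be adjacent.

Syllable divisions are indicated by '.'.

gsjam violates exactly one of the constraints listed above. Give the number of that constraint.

gsjam: syllable 1 onset /gsj/ has 3 consonants (> 2).
This is a violation of constraint 2: "An onset contains at most 2 consonants."
The remaining constraints (1, 3, 4, 5, 6) are satisfied.

2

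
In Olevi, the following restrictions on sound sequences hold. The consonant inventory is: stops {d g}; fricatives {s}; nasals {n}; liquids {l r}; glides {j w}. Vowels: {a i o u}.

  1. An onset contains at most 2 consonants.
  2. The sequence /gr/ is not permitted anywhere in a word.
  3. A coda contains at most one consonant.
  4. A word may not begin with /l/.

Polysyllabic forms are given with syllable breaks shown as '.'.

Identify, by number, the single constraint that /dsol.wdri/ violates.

/dsol.wdri/: syllable 2 onset /wdr/ has 3 consonants (> 2).
This is a violation of constraint 1: "An onset contains at most 2 consonants."
The remaining constraints (2, 3, 4) are satisfied.

1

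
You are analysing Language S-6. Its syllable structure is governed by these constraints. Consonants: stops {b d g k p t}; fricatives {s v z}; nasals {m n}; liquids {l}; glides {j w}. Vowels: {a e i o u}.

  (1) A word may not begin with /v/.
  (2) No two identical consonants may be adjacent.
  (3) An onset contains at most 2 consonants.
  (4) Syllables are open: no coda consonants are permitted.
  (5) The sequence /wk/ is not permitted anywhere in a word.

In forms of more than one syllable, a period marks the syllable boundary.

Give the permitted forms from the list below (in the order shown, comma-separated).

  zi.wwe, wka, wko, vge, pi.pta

pi.pta

zi.wwe — violates constraint 2: adjacent identical consonants /ww/ → not permitted
wka — violates constraint 5: contains banned sequence /wk/ → not permitted
wko — violates constraint 5: contains banned sequence /wk/ → not permitted
vge — violates constraint 1: word begins with /v/ → not permitted
pi.pta — σ1 onset /p/, coda /∅/ ok; σ2 onset /pt/ (2C), coda /∅/ ok → permitted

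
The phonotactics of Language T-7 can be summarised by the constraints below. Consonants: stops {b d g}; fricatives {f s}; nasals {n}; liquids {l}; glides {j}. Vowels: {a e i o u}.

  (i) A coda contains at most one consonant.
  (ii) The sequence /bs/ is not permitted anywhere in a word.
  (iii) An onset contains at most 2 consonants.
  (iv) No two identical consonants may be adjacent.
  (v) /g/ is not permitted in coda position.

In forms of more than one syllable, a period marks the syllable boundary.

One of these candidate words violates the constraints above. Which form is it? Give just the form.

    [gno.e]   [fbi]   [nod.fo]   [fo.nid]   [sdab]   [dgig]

[dgig]

[gno.e] — σ1 onset /gn/ (2C), coda /∅/ ok; σ2 onset /∅/, coda /∅/ ok → phonotactically legal
[fbi] — σ1 onset /fb/ (2C), coda /∅/ ok → phonotactically legal
[nod.fo] — σ1 onset /n/, coda /d/ ok; σ2 onset /f/, coda /∅/ ok → phonotactically legal
[fo.nid] — σ1 onset /f/, coda /∅/ ok; σ2 onset /n/, coda /d/ ok → phonotactically legal
[sdab] — σ1 onset /sd/ (2C), coda /b/ ok → phonotactically legal
[dgig] — violates constraint (v): syllable 1 coda contains /g/ → phonotactically illegal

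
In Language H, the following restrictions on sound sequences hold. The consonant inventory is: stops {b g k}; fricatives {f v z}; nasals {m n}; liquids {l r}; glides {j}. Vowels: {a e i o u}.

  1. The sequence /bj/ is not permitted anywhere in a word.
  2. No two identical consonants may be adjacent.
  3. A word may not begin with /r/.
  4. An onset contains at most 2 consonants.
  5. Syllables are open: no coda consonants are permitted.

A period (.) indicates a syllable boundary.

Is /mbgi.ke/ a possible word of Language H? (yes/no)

no

/mbgi.ke/ — violates constraint 4: syllable 1 onset /mbg/ has 3 consonants (> 2) → ill-formed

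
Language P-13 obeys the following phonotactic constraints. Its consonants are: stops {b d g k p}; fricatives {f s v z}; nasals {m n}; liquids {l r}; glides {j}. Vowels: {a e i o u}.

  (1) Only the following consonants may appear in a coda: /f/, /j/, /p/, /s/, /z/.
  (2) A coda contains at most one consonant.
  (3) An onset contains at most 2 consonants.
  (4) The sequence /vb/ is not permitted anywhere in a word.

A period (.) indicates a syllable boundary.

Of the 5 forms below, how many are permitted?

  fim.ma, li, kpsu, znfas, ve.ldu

fim.ma — violates constraint 1: syllable 1 coda contains /m/, which is not a licensed coda consonant → not permitted
li — σ1 onset /l/, coda /∅/ ok → permitted
kpsu — violates constraint 3: syllable 1 onset /kps/ has 3 consonants (> 2) → not permitted
znfas — violates constraint 3: syllable 1 onset /znf/ has 3 consonants (> 2) → not permitted
ve.ldu — σ1 onset /v/, coda /∅/ ok; σ2 onset /ld/ (2C), coda /∅/ ok → permitted
Permitted: li, ve.ldu → 2.

2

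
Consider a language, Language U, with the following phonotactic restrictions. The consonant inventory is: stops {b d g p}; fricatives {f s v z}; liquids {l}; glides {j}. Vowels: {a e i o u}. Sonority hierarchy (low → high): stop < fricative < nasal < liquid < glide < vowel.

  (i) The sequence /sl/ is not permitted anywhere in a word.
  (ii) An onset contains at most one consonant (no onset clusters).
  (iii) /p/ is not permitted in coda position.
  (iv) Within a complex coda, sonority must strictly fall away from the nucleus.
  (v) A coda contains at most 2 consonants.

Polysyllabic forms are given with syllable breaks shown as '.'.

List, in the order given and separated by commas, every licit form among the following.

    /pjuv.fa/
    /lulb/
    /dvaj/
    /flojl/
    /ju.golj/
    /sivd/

/lulb/, /sivd/

/pjuv.fa/ — violates constraint (ii): syllable 1 onset /pj/ has 2 consonants (> 1) → illicit
/lulb/ — σ1 onset /l/, coda /lb/ (4→1 falls) ok → licit
/dvaj/ — violates constraint (ii): syllable 1 onset /dv/ has 2 consonants (> 1) → illicit
/flojl/ — violates constraint (ii): syllable 1 onset /fl/ has 2 consonants (> 1) → illicit
/ju.golj/ — violates constraint (iv): syllable 2 coda /lj/: /l/ (liquid, 4) → /j/ (glide, 5) does not fall → illicit
/sivd/ — σ1 onset /s/, coda /vd/ (2→1 falls) ok → licit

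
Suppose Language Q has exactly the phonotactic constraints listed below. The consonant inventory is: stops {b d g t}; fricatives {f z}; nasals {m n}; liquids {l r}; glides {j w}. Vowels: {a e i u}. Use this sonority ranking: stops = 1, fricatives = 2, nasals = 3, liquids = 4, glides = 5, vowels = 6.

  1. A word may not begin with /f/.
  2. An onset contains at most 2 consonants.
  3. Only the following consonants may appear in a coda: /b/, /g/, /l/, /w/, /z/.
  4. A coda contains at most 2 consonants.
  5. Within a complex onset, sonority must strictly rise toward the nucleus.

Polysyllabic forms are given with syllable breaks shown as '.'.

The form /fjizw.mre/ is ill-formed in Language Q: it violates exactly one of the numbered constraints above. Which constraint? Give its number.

/fjizw.mre/: word begins with /f/.
This is a violation of constraint 1: "A word may not begin with /f/."
The remaining constraints (2, 3, 4, 5) are satisfied.

1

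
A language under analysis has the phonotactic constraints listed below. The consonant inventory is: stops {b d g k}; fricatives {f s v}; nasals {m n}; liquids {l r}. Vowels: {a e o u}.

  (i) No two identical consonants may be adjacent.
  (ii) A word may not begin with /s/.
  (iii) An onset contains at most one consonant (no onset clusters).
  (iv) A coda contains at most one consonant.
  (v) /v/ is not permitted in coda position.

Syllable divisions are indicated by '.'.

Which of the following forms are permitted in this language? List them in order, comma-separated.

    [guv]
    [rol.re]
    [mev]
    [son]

[rol.re]

[guv] — violates constraint (v): syllable 1 coda contains /v/ → not permitted
[rol.re] — σ1 onset /r/, coda /l/ ok; σ2 onset /r/, coda /∅/ ok → permitted
[mev] — violates constraint (v): syllable 1 coda contains /v/ → not permitted
[son] — violates constraint (ii): word begins with /s/ → not permitted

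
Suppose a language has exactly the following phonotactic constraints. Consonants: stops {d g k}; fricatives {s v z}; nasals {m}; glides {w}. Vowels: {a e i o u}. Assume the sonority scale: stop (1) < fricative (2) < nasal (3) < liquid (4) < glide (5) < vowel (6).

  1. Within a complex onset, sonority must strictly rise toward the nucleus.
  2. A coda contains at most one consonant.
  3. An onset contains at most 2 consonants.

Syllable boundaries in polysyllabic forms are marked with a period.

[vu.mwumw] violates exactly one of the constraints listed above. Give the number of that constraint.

[vu.mwumw]: syllable 2 coda /mw/ has 2 consonants (> 1).
This is a violation of constraint 2: "A coda contains at most one consonant."
The remaining constraints (1, 3) are satisfied.

2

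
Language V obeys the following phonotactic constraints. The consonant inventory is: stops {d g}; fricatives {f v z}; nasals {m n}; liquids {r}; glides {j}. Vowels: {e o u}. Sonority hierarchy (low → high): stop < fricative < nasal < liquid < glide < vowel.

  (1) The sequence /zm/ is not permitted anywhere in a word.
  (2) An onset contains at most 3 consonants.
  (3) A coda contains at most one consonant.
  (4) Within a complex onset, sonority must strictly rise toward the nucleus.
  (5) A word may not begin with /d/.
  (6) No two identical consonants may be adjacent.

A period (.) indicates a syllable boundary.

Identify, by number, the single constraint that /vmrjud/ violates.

2

/vmrjud/: syllable 1 onset /vmrj/ has 4 consonants (> 3).
This is a violation of constraint 2: "An onset contains at most 3 consonants."
The remaining constraints (1, 3, 4, 5, 6) are satisfied.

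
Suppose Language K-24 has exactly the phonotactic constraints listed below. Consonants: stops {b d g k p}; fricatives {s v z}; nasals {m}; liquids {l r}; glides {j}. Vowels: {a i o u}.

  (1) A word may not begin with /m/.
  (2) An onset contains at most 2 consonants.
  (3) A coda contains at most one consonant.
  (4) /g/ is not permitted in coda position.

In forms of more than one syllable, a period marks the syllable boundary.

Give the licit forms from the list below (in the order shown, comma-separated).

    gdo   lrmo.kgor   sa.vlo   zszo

gdo, sa.vlo

gdo — σ1 onset /gd/ (2C), coda /∅/ ok → licit
lrmo.kgor — violates constraint 2: syllable 1 onset /lrm/ has 3 consonants (> 2) → illicit
sa.vlo — σ1 onset /s/, coda /∅/ ok; σ2 onset /vl/ (2C), coda /∅/ ok → licit
zszo — violates constraint 2: syllable 1 onset /zsz/ has 3 consonants (> 2) → illicit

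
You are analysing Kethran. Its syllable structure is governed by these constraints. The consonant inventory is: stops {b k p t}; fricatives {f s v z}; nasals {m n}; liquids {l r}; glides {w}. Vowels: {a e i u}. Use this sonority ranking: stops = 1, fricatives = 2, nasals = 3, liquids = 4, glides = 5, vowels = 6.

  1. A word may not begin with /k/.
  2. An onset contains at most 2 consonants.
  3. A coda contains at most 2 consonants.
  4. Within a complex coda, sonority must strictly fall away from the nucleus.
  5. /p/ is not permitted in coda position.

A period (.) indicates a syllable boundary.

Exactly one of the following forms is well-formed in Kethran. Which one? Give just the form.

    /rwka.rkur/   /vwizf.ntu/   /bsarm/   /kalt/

/rwka.rkur/ — violates constraint 2: syllable 1 onset /rwk/ has 3 consonants (> 2) → ill-formed
/vwizf.ntu/ — violates constraint 4: syllable 1 coda /zf/: /z/ (fricative, 2) → /f/ (fricative, 2) does not fall → ill-formed
/bsarm/ — σ1 onset /bs/ (2C), coda /rm/ (4→3 falls) ok → well-formed
/kalt/ — violates constraint 1: word begins with /k/ → ill-formed

/bsarm/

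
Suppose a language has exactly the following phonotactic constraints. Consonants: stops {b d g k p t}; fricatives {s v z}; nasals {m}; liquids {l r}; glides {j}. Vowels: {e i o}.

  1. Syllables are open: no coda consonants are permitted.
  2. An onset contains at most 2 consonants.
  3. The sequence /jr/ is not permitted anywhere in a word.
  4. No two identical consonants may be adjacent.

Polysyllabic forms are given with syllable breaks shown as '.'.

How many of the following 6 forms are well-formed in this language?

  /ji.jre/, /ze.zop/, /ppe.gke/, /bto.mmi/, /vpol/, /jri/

/ji.jre/ — violates constraint 3: contains banned sequence /jr/ → ill-formed
/ze.zop/ — violates constraint 1: syllable 2 coda /p/ has 1 consonant (> 0) → ill-formed
/ppe.gke/ — violates constraint 4: adjacent identical consonants /pp/ → ill-formed
/bto.mmi/ — violates constraint 4: adjacent identical consonants /mm/ → ill-formed
/vpol/ — violates constraint 1: syllable 1 coda /l/ has 1 consonant (> 0) → ill-formed
/jri/ — violates constraint 3: contains banned sequence /jr/ → ill-formed
No form is well-formed → 0.

0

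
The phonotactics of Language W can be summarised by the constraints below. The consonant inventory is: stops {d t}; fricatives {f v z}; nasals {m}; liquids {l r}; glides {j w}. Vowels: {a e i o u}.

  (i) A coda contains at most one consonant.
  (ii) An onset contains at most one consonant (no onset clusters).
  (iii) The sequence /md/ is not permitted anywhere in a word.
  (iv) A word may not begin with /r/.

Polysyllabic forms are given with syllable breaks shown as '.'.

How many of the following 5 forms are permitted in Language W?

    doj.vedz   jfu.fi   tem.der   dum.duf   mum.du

0

doj.vedz — violates constraint (i): syllable 2 coda /dz/ has 2 consonants (> 1) → not permitted
jfu.fi — violates constraint (ii): syllable 1 onset /jf/ has 2 consonants (> 1) → not permitted
tem.der — violates constraint (iii): contains banned sequence /md/ → not permitted
dum.duf — violates constraint (iii): contains banned sequence /md/ → not permitted
mum.du — violates constraint (iii): contains banned sequence /md/ → not permitted
No form is permitted → 0.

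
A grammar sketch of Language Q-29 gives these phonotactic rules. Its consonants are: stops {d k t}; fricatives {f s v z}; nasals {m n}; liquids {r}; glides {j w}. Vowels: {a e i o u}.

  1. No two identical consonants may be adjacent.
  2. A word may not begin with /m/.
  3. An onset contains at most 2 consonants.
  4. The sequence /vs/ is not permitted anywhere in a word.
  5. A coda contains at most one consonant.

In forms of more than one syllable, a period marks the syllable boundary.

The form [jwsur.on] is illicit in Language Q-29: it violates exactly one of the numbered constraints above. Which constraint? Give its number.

[jwsur.on]: syllable 1 onset /jws/ has 3 consonants (> 2).
This is a violation of constraint 3: "An onset contains at most 2 consonants."
The remaining constraints (1, 2, 4, 5) are satisfied.

3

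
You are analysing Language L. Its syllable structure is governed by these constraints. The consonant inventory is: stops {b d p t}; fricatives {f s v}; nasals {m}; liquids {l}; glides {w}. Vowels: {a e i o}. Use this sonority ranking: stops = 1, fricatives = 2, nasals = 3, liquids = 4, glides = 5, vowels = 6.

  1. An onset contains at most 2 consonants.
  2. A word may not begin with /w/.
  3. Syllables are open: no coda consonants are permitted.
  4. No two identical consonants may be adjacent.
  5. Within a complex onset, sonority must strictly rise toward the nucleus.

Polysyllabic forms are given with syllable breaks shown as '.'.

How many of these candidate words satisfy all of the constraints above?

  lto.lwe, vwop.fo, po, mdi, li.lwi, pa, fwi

lto.lwe — violates constraint 5: syllable 1 onset /lt/: /l/ (liquid, 4) → /t/ (stop, 1) does not rise → not permitted
vwop.fo — violates constraint 3: syllable 1 coda /p/ has 1 consonant (> 0) → not permitted
po — σ1 onset /p/, coda /∅/ ok → permitted
mdi — violates constraint 5: syllable 1 onset /md/: /m/ (nasal, 3) → /d/ (stop, 1) does not rise → not permitted
li.lwi — σ1 onset /l/, coda /∅/ ok; σ2 onset /lw/ (4→5 rises), coda /∅/ ok → permitted
pa — σ1 onset /p/, coda /∅/ ok → permitted
fwi — σ1 onset /fw/ (2→5 rises), coda /∅/ ok → permitted
Permitted: po, li.lwi, pa, fwi → 4.

4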